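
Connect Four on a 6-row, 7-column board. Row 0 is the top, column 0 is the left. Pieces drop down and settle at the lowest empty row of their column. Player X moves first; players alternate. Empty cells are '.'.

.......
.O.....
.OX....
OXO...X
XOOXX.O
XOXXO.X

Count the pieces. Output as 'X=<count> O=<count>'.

X=10 O=9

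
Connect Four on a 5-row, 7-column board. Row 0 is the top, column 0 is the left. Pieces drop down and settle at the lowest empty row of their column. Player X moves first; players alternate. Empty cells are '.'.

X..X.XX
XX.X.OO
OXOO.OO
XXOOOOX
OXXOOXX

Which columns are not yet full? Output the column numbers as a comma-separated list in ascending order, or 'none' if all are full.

Answer: 1,2,4

Derivation:
col 0: top cell = 'X' → FULL
col 1: top cell = '.' → open
col 2: top cell = '.' → open
col 3: top cell = 'X' → FULL
col 4: top cell = '.' → open
col 5: top cell = 'X' → FULL
col 6: top cell = 'X' → FULL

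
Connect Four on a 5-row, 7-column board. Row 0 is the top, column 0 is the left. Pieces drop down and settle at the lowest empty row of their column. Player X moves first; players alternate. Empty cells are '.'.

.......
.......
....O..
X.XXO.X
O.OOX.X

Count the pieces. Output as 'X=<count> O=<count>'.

X=6 O=5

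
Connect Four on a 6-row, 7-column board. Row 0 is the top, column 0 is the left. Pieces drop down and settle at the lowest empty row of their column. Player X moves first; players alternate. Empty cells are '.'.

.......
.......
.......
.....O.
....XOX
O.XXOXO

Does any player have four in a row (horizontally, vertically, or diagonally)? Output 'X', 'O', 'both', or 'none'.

none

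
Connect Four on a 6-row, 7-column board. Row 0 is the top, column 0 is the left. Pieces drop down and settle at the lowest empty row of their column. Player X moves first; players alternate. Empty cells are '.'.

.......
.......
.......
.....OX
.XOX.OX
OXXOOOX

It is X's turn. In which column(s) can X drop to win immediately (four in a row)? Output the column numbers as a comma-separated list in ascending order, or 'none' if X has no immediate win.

Answer: 6

Derivation:
col 0: drop X → no win
col 1: drop X → no win
col 2: drop X → no win
col 3: drop X → no win
col 4: drop X → no win
col 5: drop X → no win
col 6: drop X → WIN!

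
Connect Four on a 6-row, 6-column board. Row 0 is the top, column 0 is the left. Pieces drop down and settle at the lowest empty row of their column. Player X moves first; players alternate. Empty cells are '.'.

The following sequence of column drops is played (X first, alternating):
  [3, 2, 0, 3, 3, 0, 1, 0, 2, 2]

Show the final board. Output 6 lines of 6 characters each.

Answer: ......
......
......
O.OX..
O.XO..
XXOX..

Derivation:
Move 1: X drops in col 3, lands at row 5
Move 2: O drops in col 2, lands at row 5
Move 3: X drops in col 0, lands at row 5
Move 4: O drops in col 3, lands at row 4
Move 5: X drops in col 3, lands at row 3
Move 6: O drops in col 0, lands at row 4
Move 7: X drops in col 1, lands at row 5
Move 8: O drops in col 0, lands at row 3
Move 9: X drops in col 2, lands at row 4
Move 10: O drops in col 2, lands at row 3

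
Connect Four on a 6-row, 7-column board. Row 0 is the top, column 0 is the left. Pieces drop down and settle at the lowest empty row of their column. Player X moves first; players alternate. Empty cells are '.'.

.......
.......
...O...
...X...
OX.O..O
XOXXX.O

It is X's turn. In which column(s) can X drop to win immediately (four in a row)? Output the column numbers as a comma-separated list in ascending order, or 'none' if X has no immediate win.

col 0: drop X → no win
col 1: drop X → no win
col 2: drop X → no win
col 3: drop X → no win
col 4: drop X → no win
col 5: drop X → WIN!
col 6: drop X → no win

Answer: 5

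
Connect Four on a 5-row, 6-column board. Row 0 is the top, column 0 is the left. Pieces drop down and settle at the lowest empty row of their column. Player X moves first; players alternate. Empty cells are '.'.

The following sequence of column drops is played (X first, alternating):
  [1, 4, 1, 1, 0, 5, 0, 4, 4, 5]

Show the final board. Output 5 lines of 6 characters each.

Answer: ......
......
.O..X.
XX..OO
XX..OO

Derivation:
Move 1: X drops in col 1, lands at row 4
Move 2: O drops in col 4, lands at row 4
Move 3: X drops in col 1, lands at row 3
Move 4: O drops in col 1, lands at row 2
Move 5: X drops in col 0, lands at row 4
Move 6: O drops in col 5, lands at row 4
Move 7: X drops in col 0, lands at row 3
Move 8: O drops in col 4, lands at row 3
Move 9: X drops in col 4, lands at row 2
Move 10: O drops in col 5, lands at row 3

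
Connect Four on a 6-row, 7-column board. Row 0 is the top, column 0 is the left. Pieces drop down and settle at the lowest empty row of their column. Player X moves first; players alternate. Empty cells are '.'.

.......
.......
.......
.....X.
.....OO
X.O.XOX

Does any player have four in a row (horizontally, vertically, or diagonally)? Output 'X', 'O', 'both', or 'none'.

none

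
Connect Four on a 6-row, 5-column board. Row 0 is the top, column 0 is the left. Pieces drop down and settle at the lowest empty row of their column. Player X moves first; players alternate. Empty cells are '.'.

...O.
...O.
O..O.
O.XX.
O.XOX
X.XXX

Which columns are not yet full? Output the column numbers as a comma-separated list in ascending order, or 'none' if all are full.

Answer: 0,1,2,4

Derivation:
col 0: top cell = '.' → open
col 1: top cell = '.' → open
col 2: top cell = '.' → open
col 3: top cell = 'O' → FULL
col 4: top cell = '.' → open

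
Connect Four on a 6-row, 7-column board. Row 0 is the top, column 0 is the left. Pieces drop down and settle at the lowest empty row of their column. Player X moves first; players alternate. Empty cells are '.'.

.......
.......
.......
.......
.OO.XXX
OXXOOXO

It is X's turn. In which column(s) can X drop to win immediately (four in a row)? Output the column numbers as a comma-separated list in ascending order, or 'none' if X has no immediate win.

Answer: 3

Derivation:
col 0: drop X → no win
col 1: drop X → no win
col 2: drop X → no win
col 3: drop X → WIN!
col 4: drop X → no win
col 5: drop X → no win
col 6: drop X → no win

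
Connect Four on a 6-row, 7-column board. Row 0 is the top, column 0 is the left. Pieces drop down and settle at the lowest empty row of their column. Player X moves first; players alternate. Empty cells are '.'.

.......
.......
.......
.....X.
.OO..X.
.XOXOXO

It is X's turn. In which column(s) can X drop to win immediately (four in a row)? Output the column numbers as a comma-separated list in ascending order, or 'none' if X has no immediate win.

col 0: drop X → no win
col 1: drop X → no win
col 2: drop X → no win
col 3: drop X → no win
col 4: drop X → no win
col 5: drop X → WIN!
col 6: drop X → no win

Answer: 5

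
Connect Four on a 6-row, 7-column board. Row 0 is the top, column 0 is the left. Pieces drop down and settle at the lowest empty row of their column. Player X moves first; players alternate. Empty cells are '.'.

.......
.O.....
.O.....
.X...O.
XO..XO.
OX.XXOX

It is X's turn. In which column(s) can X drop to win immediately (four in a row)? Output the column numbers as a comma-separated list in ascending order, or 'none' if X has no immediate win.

col 0: drop X → no win
col 1: drop X → no win
col 2: drop X → WIN!
col 3: drop X → no win
col 4: drop X → no win
col 5: drop X → no win
col 6: drop X → no win

Answer: 2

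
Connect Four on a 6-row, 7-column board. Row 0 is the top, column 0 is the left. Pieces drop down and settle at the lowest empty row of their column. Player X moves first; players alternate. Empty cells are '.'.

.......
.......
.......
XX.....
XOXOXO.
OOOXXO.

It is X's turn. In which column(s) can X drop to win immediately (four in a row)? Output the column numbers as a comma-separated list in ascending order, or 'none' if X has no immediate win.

col 0: drop X → WIN!
col 1: drop X → no win
col 2: drop X → no win
col 3: drop X → no win
col 4: drop X → no win
col 5: drop X → no win
col 6: drop X → no win

Answer: 0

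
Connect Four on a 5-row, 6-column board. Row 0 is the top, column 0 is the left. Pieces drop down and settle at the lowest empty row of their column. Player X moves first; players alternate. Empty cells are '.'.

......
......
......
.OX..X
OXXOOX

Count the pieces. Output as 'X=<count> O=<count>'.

X=5 O=4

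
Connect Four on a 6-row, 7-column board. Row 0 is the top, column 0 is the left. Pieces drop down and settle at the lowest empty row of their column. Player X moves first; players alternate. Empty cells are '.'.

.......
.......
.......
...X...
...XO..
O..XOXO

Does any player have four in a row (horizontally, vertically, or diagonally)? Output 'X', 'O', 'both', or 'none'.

none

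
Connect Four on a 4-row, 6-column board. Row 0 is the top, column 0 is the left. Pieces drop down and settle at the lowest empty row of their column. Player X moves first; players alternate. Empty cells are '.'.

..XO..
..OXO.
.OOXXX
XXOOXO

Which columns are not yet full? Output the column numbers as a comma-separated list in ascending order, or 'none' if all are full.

col 0: top cell = '.' → open
col 1: top cell = '.' → open
col 2: top cell = 'X' → FULL
col 3: top cell = 'O' → FULL
col 4: top cell = '.' → open
col 5: top cell = '.' → open

Answer: 0,1,4,5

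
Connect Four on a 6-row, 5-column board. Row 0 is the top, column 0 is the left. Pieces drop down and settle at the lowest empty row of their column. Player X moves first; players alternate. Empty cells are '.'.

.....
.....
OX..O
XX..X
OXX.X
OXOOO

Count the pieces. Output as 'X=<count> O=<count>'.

X=8 O=7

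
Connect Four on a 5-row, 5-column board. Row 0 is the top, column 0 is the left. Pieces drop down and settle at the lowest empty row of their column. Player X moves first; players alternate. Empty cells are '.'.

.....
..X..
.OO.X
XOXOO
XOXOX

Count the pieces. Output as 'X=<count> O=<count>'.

X=7 O=7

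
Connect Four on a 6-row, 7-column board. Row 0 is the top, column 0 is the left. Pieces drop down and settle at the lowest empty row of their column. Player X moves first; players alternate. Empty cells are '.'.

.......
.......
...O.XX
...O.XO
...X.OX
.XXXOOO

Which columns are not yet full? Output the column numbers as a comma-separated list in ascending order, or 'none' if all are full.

Answer: 0,1,2,3,4,5,6

Derivation:
col 0: top cell = '.' → open
col 1: top cell = '.' → open
col 2: top cell = '.' → open
col 3: top cell = '.' → open
col 4: top cell = '.' → open
col 5: top cell = '.' → open
col 6: top cell = '.' → open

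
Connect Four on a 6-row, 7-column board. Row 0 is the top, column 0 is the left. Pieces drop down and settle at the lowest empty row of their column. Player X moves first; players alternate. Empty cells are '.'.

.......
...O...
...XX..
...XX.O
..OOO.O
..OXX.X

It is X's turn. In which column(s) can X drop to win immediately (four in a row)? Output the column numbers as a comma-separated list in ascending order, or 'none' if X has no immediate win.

col 0: drop X → no win
col 1: drop X → no win
col 2: drop X → no win
col 3: drop X → no win
col 4: drop X → no win
col 5: drop X → WIN!
col 6: drop X → no win

Answer: 5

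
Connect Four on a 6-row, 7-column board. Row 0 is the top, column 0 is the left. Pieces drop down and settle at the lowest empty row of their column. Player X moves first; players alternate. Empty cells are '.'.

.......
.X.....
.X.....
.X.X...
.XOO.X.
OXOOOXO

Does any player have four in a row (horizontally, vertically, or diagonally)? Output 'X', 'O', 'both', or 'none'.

X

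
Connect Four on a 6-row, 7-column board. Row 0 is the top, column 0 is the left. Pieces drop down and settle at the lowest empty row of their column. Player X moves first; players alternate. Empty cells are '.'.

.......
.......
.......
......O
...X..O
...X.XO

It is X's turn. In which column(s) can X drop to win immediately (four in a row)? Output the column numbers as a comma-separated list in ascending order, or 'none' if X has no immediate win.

col 0: drop X → no win
col 1: drop X → no win
col 2: drop X → no win
col 3: drop X → no win
col 4: drop X → no win
col 5: drop X → no win
col 6: drop X → no win

Answer: none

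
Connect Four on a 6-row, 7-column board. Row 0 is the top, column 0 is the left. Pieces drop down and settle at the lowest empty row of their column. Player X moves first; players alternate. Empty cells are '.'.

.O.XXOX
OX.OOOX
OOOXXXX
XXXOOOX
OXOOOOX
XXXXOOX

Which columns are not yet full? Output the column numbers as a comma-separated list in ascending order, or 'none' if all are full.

Answer: 0,2

Derivation:
col 0: top cell = '.' → open
col 1: top cell = 'O' → FULL
col 2: top cell = '.' → open
col 3: top cell = 'X' → FULL
col 4: top cell = 'X' → FULL
col 5: top cell = 'O' → FULL
col 6: top cell = 'X' → FULL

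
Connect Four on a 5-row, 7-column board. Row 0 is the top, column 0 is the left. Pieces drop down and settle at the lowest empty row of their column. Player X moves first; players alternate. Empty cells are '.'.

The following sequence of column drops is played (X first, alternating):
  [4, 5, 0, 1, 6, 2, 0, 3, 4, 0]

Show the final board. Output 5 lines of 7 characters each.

Move 1: X drops in col 4, lands at row 4
Move 2: O drops in col 5, lands at row 4
Move 3: X drops in col 0, lands at row 4
Move 4: O drops in col 1, lands at row 4
Move 5: X drops in col 6, lands at row 4
Move 6: O drops in col 2, lands at row 4
Move 7: X drops in col 0, lands at row 3
Move 8: O drops in col 3, lands at row 4
Move 9: X drops in col 4, lands at row 3
Move 10: O drops in col 0, lands at row 2

Answer: .......
.......
O......
X...X..
XOOOXOX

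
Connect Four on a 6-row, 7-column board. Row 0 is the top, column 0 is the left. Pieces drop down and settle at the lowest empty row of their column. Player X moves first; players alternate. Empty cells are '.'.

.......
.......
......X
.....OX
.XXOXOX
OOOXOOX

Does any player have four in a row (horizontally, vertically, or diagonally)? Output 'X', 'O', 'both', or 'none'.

X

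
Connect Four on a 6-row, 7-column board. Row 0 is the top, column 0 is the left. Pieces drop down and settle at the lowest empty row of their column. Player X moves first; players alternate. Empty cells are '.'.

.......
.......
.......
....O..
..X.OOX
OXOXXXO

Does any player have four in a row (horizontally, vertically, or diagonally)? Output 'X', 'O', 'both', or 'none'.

none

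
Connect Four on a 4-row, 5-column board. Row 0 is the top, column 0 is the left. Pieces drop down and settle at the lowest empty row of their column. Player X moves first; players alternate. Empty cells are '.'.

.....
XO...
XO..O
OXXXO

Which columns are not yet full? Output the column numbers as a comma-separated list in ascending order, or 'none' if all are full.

Answer: 0,1,2,3,4

Derivation:
col 0: top cell = '.' → open
col 1: top cell = '.' → open
col 2: top cell = '.' → open
col 3: top cell = '.' → open
col 4: top cell = '.' → open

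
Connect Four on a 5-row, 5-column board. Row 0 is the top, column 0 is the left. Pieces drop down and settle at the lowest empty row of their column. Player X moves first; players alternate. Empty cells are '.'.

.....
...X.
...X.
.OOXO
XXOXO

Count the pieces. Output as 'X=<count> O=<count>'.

X=6 O=5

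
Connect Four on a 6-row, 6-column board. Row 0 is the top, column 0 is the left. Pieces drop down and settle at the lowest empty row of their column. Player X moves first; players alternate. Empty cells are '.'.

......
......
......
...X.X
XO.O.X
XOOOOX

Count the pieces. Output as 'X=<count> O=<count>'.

X=6 O=6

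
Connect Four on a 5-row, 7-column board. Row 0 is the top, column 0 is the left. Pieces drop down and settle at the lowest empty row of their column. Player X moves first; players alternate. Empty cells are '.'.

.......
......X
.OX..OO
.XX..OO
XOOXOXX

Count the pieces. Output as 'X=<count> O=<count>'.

X=8 O=8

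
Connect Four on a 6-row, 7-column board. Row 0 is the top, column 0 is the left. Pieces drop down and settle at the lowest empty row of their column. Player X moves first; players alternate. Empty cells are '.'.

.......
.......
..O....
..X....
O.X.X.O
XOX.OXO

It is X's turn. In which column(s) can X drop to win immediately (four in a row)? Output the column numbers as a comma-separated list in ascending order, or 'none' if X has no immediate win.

Answer: none

Derivation:
col 0: drop X → no win
col 1: drop X → no win
col 2: drop X → no win
col 3: drop X → no win
col 4: drop X → no win
col 5: drop X → no win
col 6: drop X → no win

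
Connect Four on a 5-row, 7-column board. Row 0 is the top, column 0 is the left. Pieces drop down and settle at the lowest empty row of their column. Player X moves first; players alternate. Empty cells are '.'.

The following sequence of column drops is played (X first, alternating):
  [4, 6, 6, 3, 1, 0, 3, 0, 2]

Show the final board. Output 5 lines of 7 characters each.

Move 1: X drops in col 4, lands at row 4
Move 2: O drops in col 6, lands at row 4
Move 3: X drops in col 6, lands at row 3
Move 4: O drops in col 3, lands at row 4
Move 5: X drops in col 1, lands at row 4
Move 6: O drops in col 0, lands at row 4
Move 7: X drops in col 3, lands at row 3
Move 8: O drops in col 0, lands at row 3
Move 9: X drops in col 2, lands at row 4

Answer: .......
.......
.......
O..X..X
OXXOX.O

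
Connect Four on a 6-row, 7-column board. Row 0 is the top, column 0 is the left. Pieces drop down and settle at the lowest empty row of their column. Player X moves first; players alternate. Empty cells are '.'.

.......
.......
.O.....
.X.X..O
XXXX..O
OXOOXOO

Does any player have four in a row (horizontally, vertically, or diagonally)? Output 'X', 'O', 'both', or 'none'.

X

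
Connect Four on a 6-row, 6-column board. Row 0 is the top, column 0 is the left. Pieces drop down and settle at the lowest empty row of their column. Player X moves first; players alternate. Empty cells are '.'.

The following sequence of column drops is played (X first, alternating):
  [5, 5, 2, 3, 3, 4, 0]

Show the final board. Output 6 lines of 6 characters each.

Answer: ......
......
......
......
...X.O
X.XOOX

Derivation:
Move 1: X drops in col 5, lands at row 5
Move 2: O drops in col 5, lands at row 4
Move 3: X drops in col 2, lands at row 5
Move 4: O drops in col 3, lands at row 5
Move 5: X drops in col 3, lands at row 4
Move 6: O drops in col 4, lands at row 5
Move 7: X drops in col 0, lands at row 5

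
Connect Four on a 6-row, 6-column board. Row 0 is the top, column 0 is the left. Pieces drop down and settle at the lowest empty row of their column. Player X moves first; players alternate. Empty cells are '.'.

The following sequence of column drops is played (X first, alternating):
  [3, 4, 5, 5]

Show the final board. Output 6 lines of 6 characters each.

Answer: ......
......
......
......
.....O
...XOX

Derivation:
Move 1: X drops in col 3, lands at row 5
Move 2: O drops in col 4, lands at row 5
Move 3: X drops in col 5, lands at row 5
Move 4: O drops in col 5, lands at row 4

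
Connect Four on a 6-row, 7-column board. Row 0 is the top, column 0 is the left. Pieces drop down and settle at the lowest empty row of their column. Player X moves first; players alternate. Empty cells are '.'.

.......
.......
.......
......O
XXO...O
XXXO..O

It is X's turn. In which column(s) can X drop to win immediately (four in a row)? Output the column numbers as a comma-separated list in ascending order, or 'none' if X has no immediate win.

Answer: none

Derivation:
col 0: drop X → no win
col 1: drop X → no win
col 2: drop X → no win
col 3: drop X → no win
col 4: drop X → no win
col 5: drop X → no win
col 6: drop X → no win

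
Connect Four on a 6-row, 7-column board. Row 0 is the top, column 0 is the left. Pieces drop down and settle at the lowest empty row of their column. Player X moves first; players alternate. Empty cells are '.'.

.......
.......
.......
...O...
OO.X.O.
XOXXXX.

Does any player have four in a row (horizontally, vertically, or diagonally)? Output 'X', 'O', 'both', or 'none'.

X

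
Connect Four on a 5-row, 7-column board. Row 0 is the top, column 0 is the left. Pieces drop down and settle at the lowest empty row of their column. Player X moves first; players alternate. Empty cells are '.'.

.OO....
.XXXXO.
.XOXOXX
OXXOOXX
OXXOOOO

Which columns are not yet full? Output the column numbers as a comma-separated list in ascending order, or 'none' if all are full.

Answer: 0,3,4,5,6

Derivation:
col 0: top cell = '.' → open
col 1: top cell = 'O' → FULL
col 2: top cell = 'O' → FULL
col 3: top cell = '.' → open
col 4: top cell = '.' → open
col 5: top cell = '.' → open
col 6: top cell = '.' → open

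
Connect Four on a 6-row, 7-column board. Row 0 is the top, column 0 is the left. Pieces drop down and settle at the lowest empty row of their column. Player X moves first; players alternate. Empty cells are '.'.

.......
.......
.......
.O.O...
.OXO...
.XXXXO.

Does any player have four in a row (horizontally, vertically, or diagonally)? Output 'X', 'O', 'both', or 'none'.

X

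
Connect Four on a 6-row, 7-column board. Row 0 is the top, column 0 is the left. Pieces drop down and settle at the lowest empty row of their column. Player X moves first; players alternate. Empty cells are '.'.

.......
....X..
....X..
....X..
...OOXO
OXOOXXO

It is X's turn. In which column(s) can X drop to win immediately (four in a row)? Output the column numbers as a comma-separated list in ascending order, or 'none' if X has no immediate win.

Answer: 4

Derivation:
col 0: drop X → no win
col 1: drop X → no win
col 2: drop X → no win
col 3: drop X → no win
col 4: drop X → WIN!
col 5: drop X → no win
col 6: drop X → no win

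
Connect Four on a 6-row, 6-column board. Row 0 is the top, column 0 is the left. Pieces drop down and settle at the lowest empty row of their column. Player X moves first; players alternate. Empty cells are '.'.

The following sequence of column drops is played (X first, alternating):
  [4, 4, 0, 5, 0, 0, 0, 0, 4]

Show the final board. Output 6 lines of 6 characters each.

Move 1: X drops in col 4, lands at row 5
Move 2: O drops in col 4, lands at row 4
Move 3: X drops in col 0, lands at row 5
Move 4: O drops in col 5, lands at row 5
Move 5: X drops in col 0, lands at row 4
Move 6: O drops in col 0, lands at row 3
Move 7: X drops in col 0, lands at row 2
Move 8: O drops in col 0, lands at row 1
Move 9: X drops in col 4, lands at row 3

Answer: ......
O.....
X.....
O...X.
X...O.
X...XO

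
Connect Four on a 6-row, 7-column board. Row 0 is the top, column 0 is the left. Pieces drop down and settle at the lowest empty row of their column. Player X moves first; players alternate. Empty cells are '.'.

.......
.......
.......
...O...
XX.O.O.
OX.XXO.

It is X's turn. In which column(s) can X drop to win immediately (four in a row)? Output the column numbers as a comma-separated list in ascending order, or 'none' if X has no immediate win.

col 0: drop X → no win
col 1: drop X → no win
col 2: drop X → WIN!
col 3: drop X → no win
col 4: drop X → no win
col 5: drop X → no win
col 6: drop X → no win

Answer: 2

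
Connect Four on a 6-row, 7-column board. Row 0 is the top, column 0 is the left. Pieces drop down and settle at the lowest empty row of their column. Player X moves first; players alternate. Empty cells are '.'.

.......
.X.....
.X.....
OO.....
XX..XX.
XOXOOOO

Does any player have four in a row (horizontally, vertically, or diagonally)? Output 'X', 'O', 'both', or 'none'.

O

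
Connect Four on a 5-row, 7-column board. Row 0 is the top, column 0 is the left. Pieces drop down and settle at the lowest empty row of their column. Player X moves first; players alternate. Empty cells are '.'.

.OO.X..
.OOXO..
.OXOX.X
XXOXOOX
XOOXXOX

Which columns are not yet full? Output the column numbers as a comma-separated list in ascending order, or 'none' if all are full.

Answer: 0,3,5,6

Derivation:
col 0: top cell = '.' → open
col 1: top cell = 'O' → FULL
col 2: top cell = 'O' → FULL
col 3: top cell = '.' → open
col 4: top cell = 'X' → FULL
col 5: top cell = '.' → open
col 6: top cell = '.' → open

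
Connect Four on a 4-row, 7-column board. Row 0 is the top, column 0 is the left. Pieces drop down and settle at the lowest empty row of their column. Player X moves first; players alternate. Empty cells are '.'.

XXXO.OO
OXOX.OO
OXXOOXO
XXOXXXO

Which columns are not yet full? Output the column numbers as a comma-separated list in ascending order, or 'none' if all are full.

col 0: top cell = 'X' → FULL
col 1: top cell = 'X' → FULL
col 2: top cell = 'X' → FULL
col 3: top cell = 'O' → FULL
col 4: top cell = '.' → open
col 5: top cell = 'O' → FULL
col 6: top cell = 'O' → FULL

Answer: 4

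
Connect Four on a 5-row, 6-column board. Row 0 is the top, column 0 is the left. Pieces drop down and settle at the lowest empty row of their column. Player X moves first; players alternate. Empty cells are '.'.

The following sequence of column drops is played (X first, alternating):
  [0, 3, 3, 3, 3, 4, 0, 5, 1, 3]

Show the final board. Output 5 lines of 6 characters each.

Answer: ...O..
...X..
...O..
X..X..
XX.OOO

Derivation:
Move 1: X drops in col 0, lands at row 4
Move 2: O drops in col 3, lands at row 4
Move 3: X drops in col 3, lands at row 3
Move 4: O drops in col 3, lands at row 2
Move 5: X drops in col 3, lands at row 1
Move 6: O drops in col 4, lands at row 4
Move 7: X drops in col 0, lands at row 3
Move 8: O drops in col 5, lands at row 4
Move 9: X drops in col 1, lands at row 4
Move 10: O drops in col 3, lands at row 0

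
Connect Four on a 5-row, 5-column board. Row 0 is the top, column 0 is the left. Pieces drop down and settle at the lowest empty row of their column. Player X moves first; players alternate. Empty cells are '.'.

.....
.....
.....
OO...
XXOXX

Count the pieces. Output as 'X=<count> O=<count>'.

X=4 O=3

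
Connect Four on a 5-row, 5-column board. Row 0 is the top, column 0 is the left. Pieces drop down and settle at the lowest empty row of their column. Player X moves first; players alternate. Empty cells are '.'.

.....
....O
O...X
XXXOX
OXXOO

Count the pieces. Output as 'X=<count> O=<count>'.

X=7 O=6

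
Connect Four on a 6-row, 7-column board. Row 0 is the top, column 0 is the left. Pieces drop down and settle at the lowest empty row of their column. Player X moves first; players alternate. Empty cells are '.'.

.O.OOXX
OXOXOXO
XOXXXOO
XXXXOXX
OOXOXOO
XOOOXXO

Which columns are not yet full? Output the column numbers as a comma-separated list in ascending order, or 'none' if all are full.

Answer: 0,2

Derivation:
col 0: top cell = '.' → open
col 1: top cell = 'O' → FULL
col 2: top cell = '.' → open
col 3: top cell = 'O' → FULL
col 4: top cell = 'O' → FULL
col 5: top cell = 'X' → FULL
col 6: top cell = 'X' → FULL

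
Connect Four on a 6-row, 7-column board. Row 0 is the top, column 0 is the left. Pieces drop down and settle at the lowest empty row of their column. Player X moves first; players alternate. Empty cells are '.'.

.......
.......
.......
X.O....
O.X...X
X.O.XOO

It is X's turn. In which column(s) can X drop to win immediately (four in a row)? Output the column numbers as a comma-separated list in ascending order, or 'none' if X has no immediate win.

Answer: none

Derivation:
col 0: drop X → no win
col 1: drop X → no win
col 2: drop X → no win
col 3: drop X → no win
col 4: drop X → no win
col 5: drop X → no win
col 6: drop X → no win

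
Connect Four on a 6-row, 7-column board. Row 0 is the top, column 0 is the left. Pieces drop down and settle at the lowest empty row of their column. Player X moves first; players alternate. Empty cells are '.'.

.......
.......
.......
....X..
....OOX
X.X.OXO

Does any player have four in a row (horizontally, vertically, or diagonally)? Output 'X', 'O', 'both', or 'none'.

none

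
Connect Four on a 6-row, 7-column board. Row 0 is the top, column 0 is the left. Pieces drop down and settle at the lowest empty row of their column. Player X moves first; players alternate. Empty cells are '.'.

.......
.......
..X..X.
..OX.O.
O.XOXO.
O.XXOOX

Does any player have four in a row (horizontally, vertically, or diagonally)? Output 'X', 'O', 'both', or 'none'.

none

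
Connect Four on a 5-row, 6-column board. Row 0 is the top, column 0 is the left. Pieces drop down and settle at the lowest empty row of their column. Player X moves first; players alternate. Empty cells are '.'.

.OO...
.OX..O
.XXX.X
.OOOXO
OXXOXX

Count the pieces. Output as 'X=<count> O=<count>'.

X=10 O=10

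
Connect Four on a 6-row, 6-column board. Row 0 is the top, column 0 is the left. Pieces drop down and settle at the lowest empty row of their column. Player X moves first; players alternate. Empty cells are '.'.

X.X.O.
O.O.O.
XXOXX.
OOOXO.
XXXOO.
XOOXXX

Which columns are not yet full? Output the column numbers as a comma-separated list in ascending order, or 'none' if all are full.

col 0: top cell = 'X' → FULL
col 1: top cell = '.' → open
col 2: top cell = 'X' → FULL
col 3: top cell = '.' → open
col 4: top cell = 'O' → FULL
col 5: top cell = '.' → open

Answer: 1,3,5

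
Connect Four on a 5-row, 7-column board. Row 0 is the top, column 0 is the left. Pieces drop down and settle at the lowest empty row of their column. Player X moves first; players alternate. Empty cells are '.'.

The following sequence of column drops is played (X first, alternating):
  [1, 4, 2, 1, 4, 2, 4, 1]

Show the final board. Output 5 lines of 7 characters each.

Move 1: X drops in col 1, lands at row 4
Move 2: O drops in col 4, lands at row 4
Move 3: X drops in col 2, lands at row 4
Move 4: O drops in col 1, lands at row 3
Move 5: X drops in col 4, lands at row 3
Move 6: O drops in col 2, lands at row 3
Move 7: X drops in col 4, lands at row 2
Move 8: O drops in col 1, lands at row 2

Answer: .......
.......
.O..X..
.OO.X..
.XX.O..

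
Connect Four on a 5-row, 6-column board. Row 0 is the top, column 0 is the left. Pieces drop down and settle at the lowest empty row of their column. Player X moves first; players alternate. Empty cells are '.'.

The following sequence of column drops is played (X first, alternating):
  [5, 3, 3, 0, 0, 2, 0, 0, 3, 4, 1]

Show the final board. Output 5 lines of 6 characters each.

Answer: ......
O.....
X..X..
X..X..
OXOOOX

Derivation:
Move 1: X drops in col 5, lands at row 4
Move 2: O drops in col 3, lands at row 4
Move 3: X drops in col 3, lands at row 3
Move 4: O drops in col 0, lands at row 4
Move 5: X drops in col 0, lands at row 3
Move 6: O drops in col 2, lands at row 4
Move 7: X drops in col 0, lands at row 2
Move 8: O drops in col 0, lands at row 1
Move 9: X drops in col 3, lands at row 2
Move 10: O drops in col 4, lands at row 4
Move 11: X drops in col 1, lands at row 4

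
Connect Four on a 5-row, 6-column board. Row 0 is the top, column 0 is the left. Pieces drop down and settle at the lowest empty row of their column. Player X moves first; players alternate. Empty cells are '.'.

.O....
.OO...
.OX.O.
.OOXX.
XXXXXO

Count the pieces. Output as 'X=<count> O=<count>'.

X=8 O=8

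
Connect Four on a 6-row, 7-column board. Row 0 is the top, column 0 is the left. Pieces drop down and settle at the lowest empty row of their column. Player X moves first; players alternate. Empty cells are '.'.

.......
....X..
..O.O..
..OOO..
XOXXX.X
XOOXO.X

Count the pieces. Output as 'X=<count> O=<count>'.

X=9 O=9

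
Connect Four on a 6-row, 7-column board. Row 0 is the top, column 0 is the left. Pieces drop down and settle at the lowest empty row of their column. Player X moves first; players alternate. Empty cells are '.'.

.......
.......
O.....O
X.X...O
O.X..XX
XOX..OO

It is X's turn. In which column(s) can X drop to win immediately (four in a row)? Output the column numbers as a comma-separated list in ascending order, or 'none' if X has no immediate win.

Answer: 2

Derivation:
col 0: drop X → no win
col 1: drop X → no win
col 2: drop X → WIN!
col 3: drop X → no win
col 4: drop X → no win
col 5: drop X → no win
col 6: drop X → no win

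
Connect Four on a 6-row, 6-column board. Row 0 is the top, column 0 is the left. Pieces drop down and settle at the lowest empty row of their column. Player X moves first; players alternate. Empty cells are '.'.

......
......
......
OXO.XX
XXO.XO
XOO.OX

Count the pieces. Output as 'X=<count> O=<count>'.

X=8 O=7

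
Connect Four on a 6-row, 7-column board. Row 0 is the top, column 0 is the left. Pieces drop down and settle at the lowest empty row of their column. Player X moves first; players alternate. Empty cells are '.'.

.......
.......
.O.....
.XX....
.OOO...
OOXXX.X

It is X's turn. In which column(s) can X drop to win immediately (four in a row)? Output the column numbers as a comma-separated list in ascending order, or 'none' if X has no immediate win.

Answer: 5

Derivation:
col 0: drop X → no win
col 1: drop X → no win
col 2: drop X → no win
col 3: drop X → no win
col 4: drop X → no win
col 5: drop X → WIN!
col 6: drop X → no win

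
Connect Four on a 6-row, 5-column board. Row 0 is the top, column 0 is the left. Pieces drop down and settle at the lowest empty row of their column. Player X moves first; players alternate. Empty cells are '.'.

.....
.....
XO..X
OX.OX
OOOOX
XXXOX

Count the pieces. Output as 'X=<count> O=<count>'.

X=9 O=8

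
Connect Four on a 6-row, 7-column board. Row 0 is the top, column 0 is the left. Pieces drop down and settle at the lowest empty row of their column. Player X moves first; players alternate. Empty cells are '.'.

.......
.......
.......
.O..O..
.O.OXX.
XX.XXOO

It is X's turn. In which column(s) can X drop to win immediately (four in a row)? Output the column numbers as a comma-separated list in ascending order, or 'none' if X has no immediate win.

Answer: 2

Derivation:
col 0: drop X → no win
col 1: drop X → no win
col 2: drop X → WIN!
col 3: drop X → no win
col 4: drop X → no win
col 5: drop X → no win
col 6: drop X → no win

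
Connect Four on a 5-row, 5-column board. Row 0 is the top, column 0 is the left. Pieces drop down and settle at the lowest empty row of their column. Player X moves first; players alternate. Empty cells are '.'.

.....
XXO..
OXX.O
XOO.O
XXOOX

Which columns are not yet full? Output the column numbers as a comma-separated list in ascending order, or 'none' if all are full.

Answer: 0,1,2,3,4

Derivation:
col 0: top cell = '.' → open
col 1: top cell = '.' → open
col 2: top cell = '.' → open
col 3: top cell = '.' → open
col 4: top cell = '.' → open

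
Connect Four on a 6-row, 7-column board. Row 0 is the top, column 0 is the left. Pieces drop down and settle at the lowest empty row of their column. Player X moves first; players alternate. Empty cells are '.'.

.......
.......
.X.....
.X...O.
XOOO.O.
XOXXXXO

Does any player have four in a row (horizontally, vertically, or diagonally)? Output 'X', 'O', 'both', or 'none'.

X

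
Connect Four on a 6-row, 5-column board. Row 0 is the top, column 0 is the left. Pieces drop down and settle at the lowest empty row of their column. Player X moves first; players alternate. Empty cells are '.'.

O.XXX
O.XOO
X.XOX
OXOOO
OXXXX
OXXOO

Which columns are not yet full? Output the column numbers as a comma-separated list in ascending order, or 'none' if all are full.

Answer: 1

Derivation:
col 0: top cell = 'O' → FULL
col 1: top cell = '.' → open
col 2: top cell = 'X' → FULL
col 3: top cell = 'X' → FULL
col 4: top cell = 'X' → FULL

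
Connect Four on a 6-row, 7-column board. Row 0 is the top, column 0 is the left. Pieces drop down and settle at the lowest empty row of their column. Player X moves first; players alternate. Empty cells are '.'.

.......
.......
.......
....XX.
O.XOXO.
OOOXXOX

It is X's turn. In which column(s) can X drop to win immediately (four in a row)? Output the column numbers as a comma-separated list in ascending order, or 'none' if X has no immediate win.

Answer: 4

Derivation:
col 0: drop X → no win
col 1: drop X → no win
col 2: drop X → no win
col 3: drop X → no win
col 4: drop X → WIN!
col 5: drop X → no win
col 6: drop X → no win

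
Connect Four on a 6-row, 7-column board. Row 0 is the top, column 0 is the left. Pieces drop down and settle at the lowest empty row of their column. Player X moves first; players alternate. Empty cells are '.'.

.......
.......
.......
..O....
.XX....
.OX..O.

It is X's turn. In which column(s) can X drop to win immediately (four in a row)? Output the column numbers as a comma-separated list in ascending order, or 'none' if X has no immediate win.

Answer: none

Derivation:
col 0: drop X → no win
col 1: drop X → no win
col 2: drop X → no win
col 3: drop X → no win
col 4: drop X → no win
col 5: drop X → no win
col 6: drop X → no win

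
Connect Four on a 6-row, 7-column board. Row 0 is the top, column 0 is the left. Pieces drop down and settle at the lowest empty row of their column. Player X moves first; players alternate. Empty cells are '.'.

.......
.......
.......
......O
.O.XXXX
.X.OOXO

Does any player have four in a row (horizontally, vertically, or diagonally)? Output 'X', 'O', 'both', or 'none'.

X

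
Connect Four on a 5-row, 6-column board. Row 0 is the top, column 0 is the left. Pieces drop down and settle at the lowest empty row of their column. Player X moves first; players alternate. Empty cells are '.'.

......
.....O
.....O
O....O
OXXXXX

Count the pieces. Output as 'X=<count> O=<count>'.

X=5 O=5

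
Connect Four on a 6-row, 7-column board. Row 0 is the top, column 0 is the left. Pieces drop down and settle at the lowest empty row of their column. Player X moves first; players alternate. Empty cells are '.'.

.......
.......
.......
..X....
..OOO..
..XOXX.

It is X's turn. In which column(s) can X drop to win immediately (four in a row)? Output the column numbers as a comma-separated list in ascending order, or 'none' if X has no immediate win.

col 0: drop X → no win
col 1: drop X → no win
col 2: drop X → no win
col 3: drop X → no win
col 4: drop X → no win
col 5: drop X → no win
col 6: drop X → no win

Answer: none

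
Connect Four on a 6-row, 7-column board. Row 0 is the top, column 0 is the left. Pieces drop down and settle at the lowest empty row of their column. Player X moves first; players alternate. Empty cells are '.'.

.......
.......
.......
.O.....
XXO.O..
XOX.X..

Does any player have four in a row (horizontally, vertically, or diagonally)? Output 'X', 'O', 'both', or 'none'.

none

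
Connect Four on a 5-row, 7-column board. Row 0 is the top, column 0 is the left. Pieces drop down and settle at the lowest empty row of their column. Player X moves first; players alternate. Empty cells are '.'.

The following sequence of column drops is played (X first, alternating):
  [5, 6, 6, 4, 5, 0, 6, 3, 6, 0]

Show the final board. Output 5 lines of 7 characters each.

Move 1: X drops in col 5, lands at row 4
Move 2: O drops in col 6, lands at row 4
Move 3: X drops in col 6, lands at row 3
Move 4: O drops in col 4, lands at row 4
Move 5: X drops in col 5, lands at row 3
Move 6: O drops in col 0, lands at row 4
Move 7: X drops in col 6, lands at row 2
Move 8: O drops in col 3, lands at row 4
Move 9: X drops in col 6, lands at row 1
Move 10: O drops in col 0, lands at row 3

Answer: .......
......X
......X
O....XX
O..OOXO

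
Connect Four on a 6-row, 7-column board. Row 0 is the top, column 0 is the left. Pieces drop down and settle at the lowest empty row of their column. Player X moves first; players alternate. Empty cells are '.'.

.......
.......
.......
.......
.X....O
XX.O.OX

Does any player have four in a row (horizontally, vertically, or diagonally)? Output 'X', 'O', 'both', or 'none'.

none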